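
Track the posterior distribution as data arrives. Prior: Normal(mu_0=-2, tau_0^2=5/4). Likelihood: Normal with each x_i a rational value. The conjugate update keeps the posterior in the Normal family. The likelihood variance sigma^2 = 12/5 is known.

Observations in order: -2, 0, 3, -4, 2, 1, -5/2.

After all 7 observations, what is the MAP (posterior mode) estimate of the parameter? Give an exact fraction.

-317/446

obs 1: x=-2 → posterior Normal(-2, 60/73)
obs 2: x=0 → posterior Normal(-73/49, 30/49)
obs 3: x=3 → posterior Normal(-71/123, 20/41)
obs 4: x=-4 → posterior Normal(-171/148, 15/37)
obs 5: x=2 → posterior Normal(-121/173, 60/173)
obs 6: x=1 → posterior Normal(-16/33, 10/33)
obs 7: x=-5/2 → posterior Normal(-317/446, 60/223)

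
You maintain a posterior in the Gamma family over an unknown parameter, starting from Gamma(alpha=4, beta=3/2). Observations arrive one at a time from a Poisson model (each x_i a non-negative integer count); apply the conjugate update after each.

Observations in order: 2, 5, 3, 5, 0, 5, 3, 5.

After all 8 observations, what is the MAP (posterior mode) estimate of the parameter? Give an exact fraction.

62/19

obs 1: x=2 → posterior Gamma(6, 5/2)
obs 2: x=5 → posterior Gamma(11, 7/2)
obs 3: x=3 → posterior Gamma(14, 9/2)
obs 4: x=5 → posterior Gamma(19, 11/2)
obs 5: x=0 → posterior Gamma(19, 13/2)
obs 6: x=5 → posterior Gamma(24, 15/2)
obs 7: x=3 → posterior Gamma(27, 17/2)
obs 8: x=5 → posterior Gamma(32, 19/2)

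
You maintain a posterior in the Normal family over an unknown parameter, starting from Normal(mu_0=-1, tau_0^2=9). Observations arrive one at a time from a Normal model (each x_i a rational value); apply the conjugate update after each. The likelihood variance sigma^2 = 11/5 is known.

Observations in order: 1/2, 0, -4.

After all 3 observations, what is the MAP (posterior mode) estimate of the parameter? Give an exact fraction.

-337/292

obs 1: x=1/2 → posterior Normal(23/112, 99/56)
obs 2: x=0 → posterior Normal(23/202, 99/101)
obs 3: x=-4 → posterior Normal(-337/292, 99/146)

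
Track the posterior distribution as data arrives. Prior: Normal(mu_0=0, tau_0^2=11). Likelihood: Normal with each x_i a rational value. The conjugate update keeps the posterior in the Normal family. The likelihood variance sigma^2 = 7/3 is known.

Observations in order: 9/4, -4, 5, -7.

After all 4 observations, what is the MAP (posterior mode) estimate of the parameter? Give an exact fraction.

-495/556

obs 1: x=9/4 → posterior Normal(297/160, 77/40)
obs 2: x=-4 → posterior Normal(-231/292, 77/73)
obs 3: x=5 → posterior Normal(429/424, 77/106)
obs 4: x=-7 → posterior Normal(-495/556, 77/139)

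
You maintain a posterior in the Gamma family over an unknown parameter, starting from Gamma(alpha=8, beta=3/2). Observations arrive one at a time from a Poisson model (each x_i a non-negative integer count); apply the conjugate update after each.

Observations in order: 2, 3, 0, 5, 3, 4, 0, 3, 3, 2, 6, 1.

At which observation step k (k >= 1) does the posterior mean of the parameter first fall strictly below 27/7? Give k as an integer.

obs 1: x=2 → posterior Gamma(10, 5/2)
obs 2: x=3 → posterior Gamma(13, 7/2)
obs 3: x=0 → posterior Gamma(13, 9/2)
obs 4: x=5 → posterior Gamma(18, 11/2)
obs 5: x=3 → posterior Gamma(21, 13/2)
obs 6: x=4 → posterior Gamma(25, 15/2)
obs 7: x=0 → posterior Gamma(25, 17/2)
obs 8: x=3 → posterior Gamma(28, 19/2)
obs 9: x=3 → posterior Gamma(31, 21/2)
obs 10: x=2 → posterior Gamma(33, 23/2)
obs 11: x=6 → posterior Gamma(39, 25/2)
obs 12: x=1 → posterior Gamma(40, 27/2)

k = 2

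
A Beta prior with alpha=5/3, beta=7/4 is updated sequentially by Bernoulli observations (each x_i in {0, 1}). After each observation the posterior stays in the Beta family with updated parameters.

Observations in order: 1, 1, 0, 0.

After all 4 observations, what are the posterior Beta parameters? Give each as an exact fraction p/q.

obs 1: x=1 → posterior Beta(8/3, 7/4)
obs 2: x=1 → posterior Beta(11/3, 7/4)
obs 3: x=0 → posterior Beta(11/3, 11/4)
obs 4: x=0 → posterior Beta(11/3, 15/4)

alpha=11/3, beta=15/4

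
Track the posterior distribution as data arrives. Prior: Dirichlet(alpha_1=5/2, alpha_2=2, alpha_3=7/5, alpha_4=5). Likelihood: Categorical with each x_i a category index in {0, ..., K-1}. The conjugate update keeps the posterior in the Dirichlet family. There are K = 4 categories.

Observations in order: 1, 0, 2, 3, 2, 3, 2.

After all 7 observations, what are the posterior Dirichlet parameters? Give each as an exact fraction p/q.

obs 1: x=1 → posterior Dirichlet(5/2, 3, 7/5, 5)
obs 2: x=0 → posterior Dirichlet(7/2, 3, 7/5, 5)
obs 3: x=2 → posterior Dirichlet(7/2, 3, 12/5, 5)
obs 4: x=3 → posterior Dirichlet(7/2, 3, 12/5, 6)
obs 5: x=2 → posterior Dirichlet(7/2, 3, 17/5, 6)
obs 6: x=3 → posterior Dirichlet(7/2, 3, 17/5, 7)
obs 7: x=2 → posterior Dirichlet(7/2, 3, 22/5, 7)

alpha_1=7/2, alpha_2=3, alpha_3=22/5, alpha_4=7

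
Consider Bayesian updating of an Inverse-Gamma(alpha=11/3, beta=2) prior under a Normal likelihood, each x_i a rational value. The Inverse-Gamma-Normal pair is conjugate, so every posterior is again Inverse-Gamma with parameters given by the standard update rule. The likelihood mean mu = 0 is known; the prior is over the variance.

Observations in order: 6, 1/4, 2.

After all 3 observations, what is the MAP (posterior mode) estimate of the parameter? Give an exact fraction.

obs 1: x=6 → posterior Inverse-Gamma(25/6, 20)
obs 2: x=1/4 → posterior Inverse-Gamma(14/3, 641/32)
obs 3: x=2 → posterior Inverse-Gamma(31/6, 705/32)

2115/592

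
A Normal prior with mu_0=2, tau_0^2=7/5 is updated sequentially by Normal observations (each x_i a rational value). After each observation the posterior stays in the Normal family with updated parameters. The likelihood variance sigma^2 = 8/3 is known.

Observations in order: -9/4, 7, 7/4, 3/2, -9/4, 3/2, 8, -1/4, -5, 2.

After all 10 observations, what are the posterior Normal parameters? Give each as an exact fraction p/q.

obs 1: x=-9/4 → posterior Normal(131/244, 56/61)
obs 2: x=7 → posterior Normal(719/328, 28/41)
obs 3: x=7/4 → posterior Normal(433/206, 56/103)
obs 4: x=3/2 → posterior Normal(2, 14/31)
obs 5: x=-9/4 → posterior Normal(803/580, 56/145)
obs 6: x=3/2 → posterior Normal(929/664, 28/83)
obs 7: x=8 → posterior Normal(1601/748, 56/187)
obs 8: x=-1/4 → posterior Normal(395/208, 7/26)
obs 9: x=-5 → posterior Normal(290/229, 56/229)
obs 10: x=2 → posterior Normal(166/125, 28/125)

mu_0=166/125, tau_0^2=28/125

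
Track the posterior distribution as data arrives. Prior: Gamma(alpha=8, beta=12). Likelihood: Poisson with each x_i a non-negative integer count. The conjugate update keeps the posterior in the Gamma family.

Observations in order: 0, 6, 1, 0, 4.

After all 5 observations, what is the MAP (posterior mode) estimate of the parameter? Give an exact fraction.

18/17

obs 1: x=0 → posterior Gamma(8, 13)
obs 2: x=6 → posterior Gamma(14, 14)
obs 3: x=1 → posterior Gamma(15, 15)
obs 4: x=0 → posterior Gamma(15, 16)
obs 5: x=4 → posterior Gamma(19, 17)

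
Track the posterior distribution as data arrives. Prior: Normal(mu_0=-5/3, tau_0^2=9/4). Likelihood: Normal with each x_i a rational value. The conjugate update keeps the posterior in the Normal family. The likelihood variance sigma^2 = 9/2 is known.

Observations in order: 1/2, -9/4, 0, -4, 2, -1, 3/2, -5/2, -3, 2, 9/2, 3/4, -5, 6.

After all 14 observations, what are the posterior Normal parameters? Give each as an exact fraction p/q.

mu_0=-23/96, tau_0^2=9/32

obs 1: x=1/2 → posterior Normal(-17/18, 3/2)
obs 2: x=-9/4 → posterior Normal(-61/48, 9/8)
obs 3: x=0 → posterior Normal(-61/60, 9/10)
obs 4: x=-4 → posterior Normal(-109/72, 3/4)
obs 5: x=2 → posterior Normal(-85/84, 9/14)
obs 6: x=-1 → posterior Normal(-97/96, 9/16)
obs 7: x=3/2 → posterior Normal(-79/108, 1/2)
obs 8: x=-5/2 → posterior Normal(-109/120, 9/20)
obs 9: x=-3 → posterior Normal(-145/132, 9/22)
obs 10: x=2 → posterior Normal(-121/144, 3/8)
obs 11: x=9/2 → posterior Normal(-67/156, 9/26)
obs 12: x=3/4 → posterior Normal(-29/84, 9/28)
obs 13: x=-5 → posterior Normal(-59/90, 3/10)
obs 14: x=6 → posterior Normal(-23/96, 9/32)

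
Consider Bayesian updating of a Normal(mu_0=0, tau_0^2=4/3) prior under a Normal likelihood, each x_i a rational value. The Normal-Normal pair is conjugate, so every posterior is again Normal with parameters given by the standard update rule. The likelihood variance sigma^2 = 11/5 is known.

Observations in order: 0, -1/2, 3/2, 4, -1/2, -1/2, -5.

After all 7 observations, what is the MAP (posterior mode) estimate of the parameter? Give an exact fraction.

-20/173

obs 1: x=0 → posterior Normal(0, 44/53)
obs 2: x=-1/2 → posterior Normal(-10/73, 44/73)
obs 3: x=3/2 → posterior Normal(20/93, 44/93)
obs 4: x=4 → posterior Normal(100/113, 44/113)
obs 5: x=-1/2 → posterior Normal(90/133, 44/133)
obs 6: x=-1/2 → posterior Normal(80/153, 44/153)
obs 7: x=-5 → posterior Normal(-20/173, 44/173)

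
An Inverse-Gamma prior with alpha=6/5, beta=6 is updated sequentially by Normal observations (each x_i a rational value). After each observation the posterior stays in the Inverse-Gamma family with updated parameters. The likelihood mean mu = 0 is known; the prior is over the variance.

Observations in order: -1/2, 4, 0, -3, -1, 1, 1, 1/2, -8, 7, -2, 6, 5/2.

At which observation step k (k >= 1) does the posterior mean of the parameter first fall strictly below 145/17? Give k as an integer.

obs 1: x=-1/2 → posterior Inverse-Gamma(17/10, 49/8)
obs 2: x=4 → posterior Inverse-Gamma(11/5, 113/8)
obs 3: x=0 → posterior Inverse-Gamma(27/10, 113/8)
obs 4: x=-3 → posterior Inverse-Gamma(16/5, 149/8)
obs 5: x=-1 → posterior Inverse-Gamma(37/10, 153/8)
obs 6: x=1 → posterior Inverse-Gamma(21/5, 157/8)
obs 7: x=1 → posterior Inverse-Gamma(47/10, 161/8)
obs 8: x=1/2 → posterior Inverse-Gamma(26/5, 81/4)
obs 9: x=-8 → posterior Inverse-Gamma(57/10, 209/4)
obs 10: x=7 → posterior Inverse-Gamma(31/5, 307/4)
obs 11: x=-2 → posterior Inverse-Gamma(67/10, 315/4)
obs 12: x=6 → posterior Inverse-Gamma(36/5, 387/4)
obs 13: x=5/2 → posterior Inverse-Gamma(77/10, 799/8)

k = 3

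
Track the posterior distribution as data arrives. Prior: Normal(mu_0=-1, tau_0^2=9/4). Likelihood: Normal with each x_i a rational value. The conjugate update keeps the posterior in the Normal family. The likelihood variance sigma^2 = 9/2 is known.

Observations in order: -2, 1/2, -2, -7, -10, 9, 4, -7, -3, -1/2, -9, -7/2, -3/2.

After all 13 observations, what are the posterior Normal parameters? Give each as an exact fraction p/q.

obs 1: x=-2 → posterior Normal(-4/3, 3/2)
obs 2: x=1/2 → posterior Normal(-7/8, 9/8)
obs 3: x=-2 → posterior Normal(-11/10, 9/10)
obs 4: x=-7 → posterior Normal(-25/12, 3/4)
obs 5: x=-10 → posterior Normal(-45/14, 9/14)
obs 6: x=9 → posterior Normal(-27/16, 9/16)
obs 7: x=4 → posterior Normal(-19/18, 1/2)
obs 8: x=-7 → posterior Normal(-33/20, 9/20)
obs 9: x=-3 → posterior Normal(-39/22, 9/22)
obs 10: x=-1/2 → posterior Normal(-5/3, 3/8)
obs 11: x=-9 → posterior Normal(-29/13, 9/26)
obs 12: x=-7/2 → posterior Normal(-65/28, 9/28)
obs 13: x=-3/2 → posterior Normal(-34/15, 3/10)

mu_0=-34/15, tau_0^2=3/10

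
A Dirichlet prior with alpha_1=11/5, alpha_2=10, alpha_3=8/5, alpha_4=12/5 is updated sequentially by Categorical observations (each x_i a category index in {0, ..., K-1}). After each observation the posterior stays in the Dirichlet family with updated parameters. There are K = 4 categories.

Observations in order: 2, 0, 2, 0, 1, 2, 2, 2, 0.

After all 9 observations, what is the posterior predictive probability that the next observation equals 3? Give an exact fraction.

2/21

obs 1: x=2 → posterior Dirichlet(11/5, 10, 13/5, 12/5)
obs 2: x=0 → posterior Dirichlet(16/5, 10, 13/5, 12/5)
obs 3: x=2 → posterior Dirichlet(16/5, 10, 18/5, 12/5)
obs 4: x=0 → posterior Dirichlet(21/5, 10, 18/5, 12/5)
obs 5: x=1 → posterior Dirichlet(21/5, 11, 18/5, 12/5)
obs 6: x=2 → posterior Dirichlet(21/5, 11, 23/5, 12/5)
obs 7: x=2 → posterior Dirichlet(21/5, 11, 28/5, 12/5)
obs 8: x=2 → posterior Dirichlet(21/5, 11, 33/5, 12/5)
obs 9: x=0 → posterior Dirichlet(26/5, 11, 33/5, 12/5)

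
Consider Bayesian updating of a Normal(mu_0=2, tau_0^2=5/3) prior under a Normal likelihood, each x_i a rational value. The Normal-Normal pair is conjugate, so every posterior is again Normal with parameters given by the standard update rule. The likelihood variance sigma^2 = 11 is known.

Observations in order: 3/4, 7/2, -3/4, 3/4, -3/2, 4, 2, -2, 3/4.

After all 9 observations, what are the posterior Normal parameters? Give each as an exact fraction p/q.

mu_0=69/52, tau_0^2=55/78

obs 1: x=3/4 → posterior Normal(279/152, 55/38)
obs 2: x=7/2 → posterior Normal(349/172, 55/43)
obs 3: x=-3/4 → posterior Normal(167/96, 55/48)
obs 4: x=3/4 → posterior Normal(349/212, 55/53)
obs 5: x=-3/2 → posterior Normal(11/8, 55/58)
obs 6: x=4 → posterior Normal(19/12, 55/63)
obs 7: x=2 → posterior Normal(439/272, 55/68)
obs 8: x=-2 → posterior Normal(399/292, 55/73)
obs 9: x=3/4 → posterior Normal(69/52, 55/78)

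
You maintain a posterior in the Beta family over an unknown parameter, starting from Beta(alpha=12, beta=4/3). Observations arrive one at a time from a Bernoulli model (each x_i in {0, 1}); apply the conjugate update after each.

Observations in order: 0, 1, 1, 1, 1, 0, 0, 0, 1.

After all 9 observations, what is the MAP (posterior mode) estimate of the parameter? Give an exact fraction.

48/61

obs 1: x=0 → posterior Beta(12, 7/3)
obs 2: x=1 → posterior Beta(13, 7/3)
obs 3: x=1 → posterior Beta(14, 7/3)
obs 4: x=1 → posterior Beta(15, 7/3)
obs 5: x=1 → posterior Beta(16, 7/3)
obs 6: x=0 → posterior Beta(16, 10/3)
obs 7: x=0 → posterior Beta(16, 13/3)
obs 8: x=0 → posterior Beta(16, 16/3)
obs 9: x=1 → posterior Beta(17, 16/3)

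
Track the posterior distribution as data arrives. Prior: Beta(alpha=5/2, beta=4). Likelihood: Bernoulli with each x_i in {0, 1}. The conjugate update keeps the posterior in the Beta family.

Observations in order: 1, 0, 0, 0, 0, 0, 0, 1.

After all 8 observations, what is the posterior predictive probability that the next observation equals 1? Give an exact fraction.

obs 1: x=1 → posterior Beta(7/2, 4)
obs 2: x=0 → posterior Beta(7/2, 5)
obs 3: x=0 → posterior Beta(7/2, 6)
obs 4: x=0 → posterior Beta(7/2, 7)
obs 5: x=0 → posterior Beta(7/2, 8)
obs 6: x=0 → posterior Beta(7/2, 9)
obs 7: x=0 → posterior Beta(7/2, 10)
obs 8: x=1 → posterior Beta(9/2, 10)

9/29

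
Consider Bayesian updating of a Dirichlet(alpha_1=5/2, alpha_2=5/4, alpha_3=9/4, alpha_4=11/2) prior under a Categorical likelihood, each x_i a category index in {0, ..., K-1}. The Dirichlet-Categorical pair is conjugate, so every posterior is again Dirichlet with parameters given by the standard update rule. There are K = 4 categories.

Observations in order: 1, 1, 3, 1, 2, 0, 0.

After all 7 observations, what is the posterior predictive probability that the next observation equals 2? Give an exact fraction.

13/74

obs 1: x=1 → posterior Dirichlet(5/2, 9/4, 9/4, 11/2)
obs 2: x=1 → posterior Dirichlet(5/2, 13/4, 9/4, 11/2)
obs 3: x=3 → posterior Dirichlet(5/2, 13/4, 9/4, 13/2)
obs 4: x=1 → posterior Dirichlet(5/2, 17/4, 9/4, 13/2)
obs 5: x=2 → posterior Dirichlet(5/2, 17/4, 13/4, 13/2)
obs 6: x=0 → posterior Dirichlet(7/2, 17/4, 13/4, 13/2)
obs 7: x=0 → posterior Dirichlet(9/2, 17/4, 13/4, 13/2)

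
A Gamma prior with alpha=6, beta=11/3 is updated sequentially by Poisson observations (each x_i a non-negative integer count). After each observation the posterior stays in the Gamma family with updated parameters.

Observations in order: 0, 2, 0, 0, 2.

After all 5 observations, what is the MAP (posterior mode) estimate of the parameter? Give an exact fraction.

27/26

obs 1: x=0 → posterior Gamma(6, 14/3)
obs 2: x=2 → posterior Gamma(8, 17/3)
obs 3: x=0 → posterior Gamma(8, 20/3)
obs 4: x=0 → posterior Gamma(8, 23/3)
obs 5: x=2 → posterior Gamma(10, 26/3)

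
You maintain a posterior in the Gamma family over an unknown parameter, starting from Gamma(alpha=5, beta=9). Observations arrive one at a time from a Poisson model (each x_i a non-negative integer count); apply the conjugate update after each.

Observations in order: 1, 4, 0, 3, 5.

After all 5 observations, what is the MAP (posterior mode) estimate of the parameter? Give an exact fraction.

obs 1: x=1 → posterior Gamma(6, 10)
obs 2: x=4 → posterior Gamma(10, 11)
obs 3: x=0 → posterior Gamma(10, 12)
obs 4: x=3 → posterior Gamma(13, 13)
obs 5: x=5 → posterior Gamma(18, 14)

17/14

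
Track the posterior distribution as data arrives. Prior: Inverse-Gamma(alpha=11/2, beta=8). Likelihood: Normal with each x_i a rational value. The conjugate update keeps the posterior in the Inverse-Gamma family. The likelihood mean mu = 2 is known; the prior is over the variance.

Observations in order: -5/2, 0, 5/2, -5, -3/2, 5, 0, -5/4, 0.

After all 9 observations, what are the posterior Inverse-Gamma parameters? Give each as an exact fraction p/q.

obs 1: x=-5/2 → posterior Inverse-Gamma(6, 145/8)
obs 2: x=0 → posterior Inverse-Gamma(13/2, 161/8)
obs 3: x=5/2 → posterior Inverse-Gamma(7, 81/4)
obs 4: x=-5 → posterior Inverse-Gamma(15/2, 179/4)
obs 5: x=-3/2 → posterior Inverse-Gamma(8, 407/8)
obs 6: x=5 → posterior Inverse-Gamma(17/2, 443/8)
obs 7: x=0 → posterior Inverse-Gamma(9, 459/8)
obs 8: x=-5/4 → posterior Inverse-Gamma(19/2, 2005/32)
obs 9: x=0 → posterior Inverse-Gamma(10, 2069/32)

alpha=10, beta=2069/32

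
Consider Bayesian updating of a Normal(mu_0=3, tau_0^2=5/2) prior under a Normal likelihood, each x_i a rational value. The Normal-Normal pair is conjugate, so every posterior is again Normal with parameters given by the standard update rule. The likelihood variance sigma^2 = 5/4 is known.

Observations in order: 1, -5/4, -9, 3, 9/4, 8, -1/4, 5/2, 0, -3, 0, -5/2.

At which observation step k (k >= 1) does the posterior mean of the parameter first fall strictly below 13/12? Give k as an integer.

obs 1: x=1 → posterior Normal(5/3, 5/6)
obs 2: x=-5/4 → posterior Normal(1/2, 1/2)
obs 3: x=-9 → posterior Normal(-31/14, 5/14)
obs 4: x=3 → posterior Normal(-19/18, 5/18)
obs 5: x=9/4 → posterior Normal(-5/11, 5/22)
obs 6: x=8 → posterior Normal(11/13, 5/26)
obs 7: x=-1/4 → posterior Normal(7/10, 1/6)
obs 8: x=5/2 → posterior Normal(31/34, 5/34)
obs 9: x=0 → posterior Normal(31/38, 5/38)
obs 10: x=-3 → posterior Normal(19/42, 5/42)
obs 11: x=0 → posterior Normal(19/46, 5/46)
obs 12: x=-5/2 → posterior Normal(9/50, 1/10)

k = 2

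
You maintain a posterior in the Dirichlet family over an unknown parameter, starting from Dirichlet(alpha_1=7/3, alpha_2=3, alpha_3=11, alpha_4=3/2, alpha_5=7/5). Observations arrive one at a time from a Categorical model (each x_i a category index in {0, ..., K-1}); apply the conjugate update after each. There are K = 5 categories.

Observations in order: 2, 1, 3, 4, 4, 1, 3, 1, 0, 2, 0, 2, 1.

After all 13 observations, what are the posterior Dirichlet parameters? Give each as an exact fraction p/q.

alpha_1=13/3, alpha_2=7, alpha_3=14, alpha_4=7/2, alpha_5=17/5

obs 1: x=2 → posterior Dirichlet(7/3, 3, 12, 3/2, 7/5)
obs 2: x=1 → posterior Dirichlet(7/3, 4, 12, 3/2, 7/5)
obs 3: x=3 → posterior Dirichlet(7/3, 4, 12, 5/2, 7/5)
obs 4: x=4 → posterior Dirichlet(7/3, 4, 12, 5/2, 12/5)
obs 5: x=4 → posterior Dirichlet(7/3, 4, 12, 5/2, 17/5)
obs 6: x=1 → posterior Dirichlet(7/3, 5, 12, 5/2, 17/5)
obs 7: x=3 → posterior Dirichlet(7/3, 5, 12, 7/2, 17/5)
obs 8: x=1 → posterior Dirichlet(7/3, 6, 12, 7/2, 17/5)
obs 9: x=0 → posterior Dirichlet(10/3, 6, 12, 7/2, 17/5)
obs 10: x=2 → posterior Dirichlet(10/3, 6, 13, 7/2, 17/5)
obs 11: x=0 → posterior Dirichlet(13/3, 6, 13, 7/2, 17/5)
obs 12: x=2 → posterior Dirichlet(13/3, 6, 14, 7/2, 17/5)
obs 13: x=1 → posterior Dirichlet(13/3, 7, 14, 7/2, 17/5)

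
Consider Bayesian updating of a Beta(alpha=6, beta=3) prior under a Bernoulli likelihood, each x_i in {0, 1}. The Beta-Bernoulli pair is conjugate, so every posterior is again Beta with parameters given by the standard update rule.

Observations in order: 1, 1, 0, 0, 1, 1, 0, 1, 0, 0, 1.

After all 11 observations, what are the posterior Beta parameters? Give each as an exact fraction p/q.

obs 1: x=1 → posterior Beta(7, 3)
obs 2: x=1 → posterior Beta(8, 3)
obs 3: x=0 → posterior Beta(8, 4)
obs 4: x=0 → posterior Beta(8, 5)
obs 5: x=1 → posterior Beta(9, 5)
obs 6: x=1 → posterior Beta(10, 5)
obs 7: x=0 → posterior Beta(10, 6)
obs 8: x=1 → posterior Beta(11, 6)
obs 9: x=0 → posterior Beta(11, 7)
obs 10: x=0 → posterior Beta(11, 8)
obs 11: x=1 → posterior Beta(12, 8)

alpha=12, beta=8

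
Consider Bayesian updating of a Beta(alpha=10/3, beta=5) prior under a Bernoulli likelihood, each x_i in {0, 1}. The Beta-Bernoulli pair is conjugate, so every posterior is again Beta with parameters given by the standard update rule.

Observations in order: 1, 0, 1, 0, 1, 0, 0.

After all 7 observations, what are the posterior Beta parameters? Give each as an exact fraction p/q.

obs 1: x=1 → posterior Beta(13/3, 5)
obs 2: x=0 → posterior Beta(13/3, 6)
obs 3: x=1 → posterior Beta(16/3, 6)
obs 4: x=0 → posterior Beta(16/3, 7)
obs 5: x=1 → posterior Beta(19/3, 7)
obs 6: x=0 → posterior Beta(19/3, 8)
obs 7: x=0 → posterior Beta(19/3, 9)

alpha=19/3, beta=9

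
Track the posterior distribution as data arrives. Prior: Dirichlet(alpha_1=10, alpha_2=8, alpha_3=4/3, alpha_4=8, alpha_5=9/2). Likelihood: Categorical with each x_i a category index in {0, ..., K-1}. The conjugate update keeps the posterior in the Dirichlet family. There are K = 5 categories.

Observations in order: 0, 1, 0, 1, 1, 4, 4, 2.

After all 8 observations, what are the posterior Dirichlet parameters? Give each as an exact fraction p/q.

obs 1: x=0 → posterior Dirichlet(11, 8, 4/3, 8, 9/2)
obs 2: x=1 → posterior Dirichlet(11, 9, 4/3, 8, 9/2)
obs 3: x=0 → posterior Dirichlet(12, 9, 4/3, 8, 9/2)
obs 4: x=1 → posterior Dirichlet(12, 10, 4/3, 8, 9/2)
obs 5: x=1 → posterior Dirichlet(12, 11, 4/3, 8, 9/2)
obs 6: x=4 → posterior Dirichlet(12, 11, 4/3, 8, 11/2)
obs 7: x=4 → posterior Dirichlet(12, 11, 4/3, 8, 13/2)
obs 8: x=2 → posterior Dirichlet(12, 11, 7/3, 8, 13/2)

alpha_1=12, alpha_2=11, alpha_3=7/3, alpha_4=8, alpha_5=13/2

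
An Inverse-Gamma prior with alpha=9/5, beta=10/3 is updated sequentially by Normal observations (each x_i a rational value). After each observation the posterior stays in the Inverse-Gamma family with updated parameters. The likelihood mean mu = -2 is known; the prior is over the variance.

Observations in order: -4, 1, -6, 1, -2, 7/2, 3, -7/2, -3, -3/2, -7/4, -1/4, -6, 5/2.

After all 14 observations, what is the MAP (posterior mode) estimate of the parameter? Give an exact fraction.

obs 1: x=-4 → posterior Inverse-Gamma(23/10, 16/3)
obs 2: x=1 → posterior Inverse-Gamma(14/5, 59/6)
obs 3: x=-6 → posterior Inverse-Gamma(33/10, 107/6)
obs 4: x=1 → posterior Inverse-Gamma(19/5, 67/3)
obs 5: x=-2 → posterior Inverse-Gamma(43/10, 67/3)
obs 6: x=7/2 → posterior Inverse-Gamma(24/5, 899/24)
obs 7: x=3 → posterior Inverse-Gamma(53/10, 1199/24)
obs 8: x=-7/2 → posterior Inverse-Gamma(29/5, 613/12)
obs 9: x=-3 → posterior Inverse-Gamma(63/10, 619/12)
obs 10: x=-3/2 → posterior Inverse-Gamma(34/5, 1241/24)
obs 11: x=-7/4 → posterior Inverse-Gamma(73/10, 4967/96)
obs 12: x=-1/4 → posterior Inverse-Gamma(39/5, 2557/48)
obs 13: x=-6 → posterior Inverse-Gamma(83/10, 2941/48)
obs 14: x=5/2 → posterior Inverse-Gamma(44/5, 3427/48)

17135/2352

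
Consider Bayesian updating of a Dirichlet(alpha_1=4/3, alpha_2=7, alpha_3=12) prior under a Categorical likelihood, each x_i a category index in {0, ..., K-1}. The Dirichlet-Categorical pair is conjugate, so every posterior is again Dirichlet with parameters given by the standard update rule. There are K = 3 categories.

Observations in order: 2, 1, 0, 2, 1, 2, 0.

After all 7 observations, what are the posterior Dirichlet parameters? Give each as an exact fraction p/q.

alpha_1=10/3, alpha_2=9, alpha_3=15

obs 1: x=2 → posterior Dirichlet(4/3, 7, 13)
obs 2: x=1 → posterior Dirichlet(4/3, 8, 13)
obs 3: x=0 → posterior Dirichlet(7/3, 8, 13)
obs 4: x=2 → posterior Dirichlet(7/3, 8, 14)
obs 5: x=1 → posterior Dirichlet(7/3, 9, 14)
obs 6: x=2 → posterior Dirichlet(7/3, 9, 15)
obs 7: x=0 → posterior Dirichlet(10/3, 9, 15)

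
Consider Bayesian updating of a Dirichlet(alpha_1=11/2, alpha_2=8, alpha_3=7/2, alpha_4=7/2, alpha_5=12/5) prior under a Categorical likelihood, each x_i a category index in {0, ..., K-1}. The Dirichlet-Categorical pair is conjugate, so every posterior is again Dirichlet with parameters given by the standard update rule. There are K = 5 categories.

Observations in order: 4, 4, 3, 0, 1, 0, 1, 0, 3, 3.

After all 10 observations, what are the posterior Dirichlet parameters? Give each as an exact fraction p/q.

obs 1: x=4 → posterior Dirichlet(11/2, 8, 7/2, 7/2, 17/5)
obs 2: x=4 → posterior Dirichlet(11/2, 8, 7/2, 7/2, 22/5)
obs 3: x=3 → posterior Dirichlet(11/2, 8, 7/2, 9/2, 22/5)
obs 4: x=0 → posterior Dirichlet(13/2, 8, 7/2, 9/2, 22/5)
obs 5: x=1 → posterior Dirichlet(13/2, 9, 7/2, 9/2, 22/5)
obs 6: x=0 → posterior Dirichlet(15/2, 9, 7/2, 9/2, 22/5)
obs 7: x=1 → posterior Dirichlet(15/2, 10, 7/2, 9/2, 22/5)
obs 8: x=0 → posterior Dirichlet(17/2, 10, 7/2, 9/2, 22/5)
obs 9: x=3 → posterior Dirichlet(17/2, 10, 7/2, 11/2, 22/5)
obs 10: x=3 → posterior Dirichlet(17/2, 10, 7/2, 13/2, 22/5)

alpha_1=17/2, alpha_2=10, alpha_3=7/2, alpha_4=13/2, alpha_5=22/5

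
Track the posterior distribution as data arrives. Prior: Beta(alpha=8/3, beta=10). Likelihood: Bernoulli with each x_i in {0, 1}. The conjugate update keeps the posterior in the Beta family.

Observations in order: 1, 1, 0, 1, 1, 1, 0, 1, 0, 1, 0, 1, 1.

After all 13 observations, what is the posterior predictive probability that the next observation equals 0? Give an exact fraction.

6/11

obs 1: x=1 → posterior Beta(11/3, 10)
obs 2: x=1 → posterior Beta(14/3, 10)
obs 3: x=0 → posterior Beta(14/3, 11)
obs 4: x=1 → posterior Beta(17/3, 11)
obs 5: x=1 → posterior Beta(20/3, 11)
obs 6: x=1 → posterior Beta(23/3, 11)
obs 7: x=0 → posterior Beta(23/3, 12)
obs 8: x=1 → posterior Beta(26/3, 12)
obs 9: x=0 → posterior Beta(26/3, 13)
obs 10: x=1 → posterior Beta(29/3, 13)
obs 11: x=0 → posterior Beta(29/3, 14)
obs 12: x=1 → posterior Beta(32/3, 14)
obs 13: x=1 → posterior Beta(35/3, 14)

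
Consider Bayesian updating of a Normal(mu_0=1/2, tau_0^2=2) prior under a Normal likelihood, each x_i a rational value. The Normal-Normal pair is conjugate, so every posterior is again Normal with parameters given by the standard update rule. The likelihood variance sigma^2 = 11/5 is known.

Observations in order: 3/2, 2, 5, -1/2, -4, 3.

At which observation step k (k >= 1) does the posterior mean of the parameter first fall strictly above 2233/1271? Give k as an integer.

obs 1: x=3/2 → posterior Normal(41/42, 22/21)
obs 2: x=2 → posterior Normal(81/62, 22/31)
obs 3: x=5 → posterior Normal(181/82, 22/41)
obs 4: x=-1/2 → posterior Normal(57/34, 22/51)
obs 5: x=-4 → posterior Normal(91/122, 22/61)
obs 6: x=3 → posterior Normal(151/142, 22/71)

k = 3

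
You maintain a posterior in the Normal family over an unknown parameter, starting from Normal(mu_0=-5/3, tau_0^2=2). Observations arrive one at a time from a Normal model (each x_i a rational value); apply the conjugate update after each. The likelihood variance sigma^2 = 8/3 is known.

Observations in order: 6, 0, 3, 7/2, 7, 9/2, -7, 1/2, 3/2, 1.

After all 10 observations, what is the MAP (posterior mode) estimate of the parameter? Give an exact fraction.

obs 1: x=6 → posterior Normal(34/21, 8/7)
obs 2: x=0 → posterior Normal(17/15, 4/5)
obs 3: x=3 → posterior Normal(61/39, 8/13)
obs 4: x=7/2 → posterior Normal(185/96, 1/2)
obs 5: x=7 → posterior Normal(311/114, 8/19)
obs 6: x=9/2 → posterior Normal(98/33, 4/11)
obs 7: x=-7 → posterior Normal(133/75, 8/25)
obs 8: x=1/2 → posterior Normal(275/168, 2/7)
obs 9: x=3/2 → posterior Normal(151/93, 8/31)
obs 10: x=1 → posterior Normal(80/51, 4/17)

80/51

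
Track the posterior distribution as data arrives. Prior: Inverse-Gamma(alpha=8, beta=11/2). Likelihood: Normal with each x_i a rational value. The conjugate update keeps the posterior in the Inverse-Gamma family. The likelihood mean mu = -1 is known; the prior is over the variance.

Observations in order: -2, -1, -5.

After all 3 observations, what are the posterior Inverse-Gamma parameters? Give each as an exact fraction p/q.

obs 1: x=-2 → posterior Inverse-Gamma(17/2, 6)
obs 2: x=-1 → posterior Inverse-Gamma(9, 6)
obs 3: x=-5 → posterior Inverse-Gamma(19/2, 14)

alpha=19/2, beta=14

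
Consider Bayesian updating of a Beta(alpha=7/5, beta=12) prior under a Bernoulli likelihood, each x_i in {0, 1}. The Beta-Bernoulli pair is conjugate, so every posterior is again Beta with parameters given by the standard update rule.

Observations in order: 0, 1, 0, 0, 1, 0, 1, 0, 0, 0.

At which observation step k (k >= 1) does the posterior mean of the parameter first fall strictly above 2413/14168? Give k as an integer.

obs 1: x=0 → posterior Beta(7/5, 13)
obs 2: x=1 → posterior Beta(12/5, 13)
obs 3: x=0 → posterior Beta(12/5, 14)
obs 4: x=0 → posterior Beta(12/5, 15)
obs 5: x=1 → posterior Beta(17/5, 15)
obs 6: x=0 → posterior Beta(17/5, 16)
obs 7: x=1 → posterior Beta(22/5, 16)
obs 8: x=0 → posterior Beta(22/5, 17)
obs 9: x=0 → posterior Beta(22/5, 18)
obs 10: x=0 → posterior Beta(22/5, 19)

k = 5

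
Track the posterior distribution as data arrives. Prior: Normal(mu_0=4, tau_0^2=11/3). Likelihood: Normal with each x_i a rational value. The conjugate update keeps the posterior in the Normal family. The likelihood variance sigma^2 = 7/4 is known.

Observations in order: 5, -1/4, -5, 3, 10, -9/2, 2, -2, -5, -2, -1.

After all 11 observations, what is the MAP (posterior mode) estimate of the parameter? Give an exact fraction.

obs 1: x=5 → posterior Normal(304/65, 77/65)
obs 2: x=-1/4 → posterior Normal(293/109, 77/109)
obs 3: x=-5 → posterior Normal(73/153, 77/153)
obs 4: x=3 → posterior Normal(205/197, 77/197)
obs 5: x=10 → posterior Normal(645/241, 77/241)
obs 6: x=-9/2 → posterior Normal(149/95, 77/285)
obs 7: x=2 → posterior Normal(535/329, 11/47)
obs 8: x=-2 → posterior Normal(447/373, 77/373)
obs 9: x=-5 → posterior Normal(227/417, 77/417)
obs 10: x=-2 → posterior Normal(139/461, 77/461)
obs 11: x=-1 → posterior Normal(19/101, 77/505)

19/101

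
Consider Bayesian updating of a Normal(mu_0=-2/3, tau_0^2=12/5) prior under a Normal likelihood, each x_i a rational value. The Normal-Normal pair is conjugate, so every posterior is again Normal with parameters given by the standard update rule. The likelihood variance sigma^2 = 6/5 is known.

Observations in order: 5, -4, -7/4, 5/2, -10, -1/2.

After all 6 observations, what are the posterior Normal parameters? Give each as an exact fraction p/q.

obs 1: x=5 → posterior Normal(28/9, 4/5)
obs 2: x=-4 → posterior Normal(4/15, 12/25)
obs 3: x=-7/4 → posterior Normal(-13/42, 12/35)
obs 4: x=5/2 → posterior Normal(17/54, 4/15)
obs 5: x=-10 → posterior Normal(-103/66, 12/55)
obs 6: x=-1/2 → posterior Normal(-109/78, 12/65)

mu_0=-109/78, tau_0^2=12/65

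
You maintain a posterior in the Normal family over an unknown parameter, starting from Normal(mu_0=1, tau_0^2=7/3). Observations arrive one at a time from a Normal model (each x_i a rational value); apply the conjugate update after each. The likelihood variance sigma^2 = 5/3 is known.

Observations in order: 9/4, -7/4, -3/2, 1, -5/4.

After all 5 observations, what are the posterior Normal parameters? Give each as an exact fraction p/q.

obs 1: x=9/4 → posterior Normal(83/48, 35/36)
obs 2: x=-7/4 → posterior Normal(17/38, 35/57)
obs 3: x=-3/2 → posterior Normal(-1/13, 35/78)
obs 4: x=1 → posterior Normal(5/33, 35/99)
obs 5: x=-5/4 → posterior Normal(-3/32, 7/24)

mu_0=-3/32, tau_0^2=7/24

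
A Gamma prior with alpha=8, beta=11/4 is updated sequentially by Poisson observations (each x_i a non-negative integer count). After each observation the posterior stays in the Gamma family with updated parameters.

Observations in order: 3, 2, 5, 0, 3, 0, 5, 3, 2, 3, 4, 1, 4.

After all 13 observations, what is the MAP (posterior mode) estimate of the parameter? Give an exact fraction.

8/3

obs 1: x=3 → posterior Gamma(11, 15/4)
obs 2: x=2 → posterior Gamma(13, 19/4)
obs 3: x=5 → posterior Gamma(18, 23/4)
obs 4: x=0 → posterior Gamma(18, 27/4)
obs 5: x=3 → posterior Gamma(21, 31/4)
obs 6: x=0 → posterior Gamma(21, 35/4)
obs 7: x=5 → posterior Gamma(26, 39/4)
obs 8: x=3 → posterior Gamma(29, 43/4)
obs 9: x=2 → posterior Gamma(31, 47/4)
obs 10: x=3 → posterior Gamma(34, 51/4)
obs 11: x=4 → posterior Gamma(38, 55/4)
obs 12: x=1 → posterior Gamma(39, 59/4)
obs 13: x=4 → posterior Gamma(43, 63/4)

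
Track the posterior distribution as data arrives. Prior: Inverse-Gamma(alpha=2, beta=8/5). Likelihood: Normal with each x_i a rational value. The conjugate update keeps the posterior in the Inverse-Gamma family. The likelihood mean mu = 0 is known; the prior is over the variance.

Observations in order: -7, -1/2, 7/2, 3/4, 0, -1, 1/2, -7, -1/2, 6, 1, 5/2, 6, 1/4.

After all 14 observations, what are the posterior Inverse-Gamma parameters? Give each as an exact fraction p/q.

obs 1: x=-7 → posterior Inverse-Gamma(5/2, 261/10)
obs 2: x=-1/2 → posterior Inverse-Gamma(3, 1049/40)
obs 3: x=7/2 → posterior Inverse-Gamma(7/2, 647/20)
obs 4: x=3/4 → posterior Inverse-Gamma(4, 5221/160)
obs 5: x=0 → posterior Inverse-Gamma(9/2, 5221/160)
obs 6: x=-1 → posterior Inverse-Gamma(5, 5301/160)
obs 7: x=1/2 → posterior Inverse-Gamma(11/2, 5321/160)
obs 8: x=-7 → posterior Inverse-Gamma(6, 9241/160)
obs 9: x=-1/2 → posterior Inverse-Gamma(13/2, 9261/160)
obs 10: x=6 → posterior Inverse-Gamma(7, 12141/160)
obs 11: x=1 → posterior Inverse-Gamma(15/2, 12221/160)
obs 12: x=5/2 → posterior Inverse-Gamma(8, 12721/160)
obs 13: x=6 → posterior Inverse-Gamma(17/2, 15601/160)
obs 14: x=1/4 → posterior Inverse-Gamma(9, 7803/80)

alpha=9, beta=7803/80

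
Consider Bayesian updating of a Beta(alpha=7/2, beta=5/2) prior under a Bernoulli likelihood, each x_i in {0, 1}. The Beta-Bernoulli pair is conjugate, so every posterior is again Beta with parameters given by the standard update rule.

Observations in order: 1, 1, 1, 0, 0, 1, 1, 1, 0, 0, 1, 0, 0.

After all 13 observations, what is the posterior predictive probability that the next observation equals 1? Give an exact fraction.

obs 1: x=1 → posterior Beta(9/2, 5/2)
obs 2: x=1 → posterior Beta(11/2, 5/2)
obs 3: x=1 → posterior Beta(13/2, 5/2)
obs 4: x=0 → posterior Beta(13/2, 7/2)
obs 5: x=0 → posterior Beta(13/2, 9/2)
obs 6: x=1 → posterior Beta(15/2, 9/2)
obs 7: x=1 → posterior Beta(17/2, 9/2)
obs 8: x=1 → posterior Beta(19/2, 9/2)
obs 9: x=0 → posterior Beta(19/2, 11/2)
obs 10: x=0 → posterior Beta(19/2, 13/2)
obs 11: x=1 → posterior Beta(21/2, 13/2)
obs 12: x=0 → posterior Beta(21/2, 15/2)
obs 13: x=0 → posterior Beta(21/2, 17/2)

21/38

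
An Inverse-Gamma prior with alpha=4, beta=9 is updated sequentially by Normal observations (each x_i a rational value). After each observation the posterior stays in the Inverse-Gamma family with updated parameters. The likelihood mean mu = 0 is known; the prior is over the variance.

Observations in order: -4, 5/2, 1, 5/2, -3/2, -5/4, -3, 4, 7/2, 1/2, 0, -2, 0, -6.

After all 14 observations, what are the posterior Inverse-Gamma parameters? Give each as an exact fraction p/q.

obs 1: x=-4 → posterior Inverse-Gamma(9/2, 17)
obs 2: x=5/2 → posterior Inverse-Gamma(5, 161/8)
obs 3: x=1 → posterior Inverse-Gamma(11/2, 165/8)
obs 4: x=5/2 → posterior Inverse-Gamma(6, 95/4)
obs 5: x=-3/2 → posterior Inverse-Gamma(13/2, 199/8)
obs 6: x=-5/4 → posterior Inverse-Gamma(7, 821/32)
obs 7: x=-3 → posterior Inverse-Gamma(15/2, 965/32)
obs 8: x=4 → posterior Inverse-Gamma(8, 1221/32)
obs 9: x=7/2 → posterior Inverse-Gamma(17/2, 1417/32)
obs 10: x=1/2 → posterior Inverse-Gamma(9, 1421/32)
obs 11: x=0 → posterior Inverse-Gamma(19/2, 1421/32)
obs 12: x=-2 → posterior Inverse-Gamma(10, 1485/32)
obs 13: x=0 → posterior Inverse-Gamma(21/2, 1485/32)
obs 14: x=-6 → posterior Inverse-Gamma(11, 2061/32)

alpha=11, beta=2061/32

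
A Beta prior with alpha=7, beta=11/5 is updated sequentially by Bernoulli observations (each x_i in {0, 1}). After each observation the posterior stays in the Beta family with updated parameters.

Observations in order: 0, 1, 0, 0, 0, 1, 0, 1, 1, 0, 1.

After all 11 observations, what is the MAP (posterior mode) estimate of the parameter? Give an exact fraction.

55/91

obs 1: x=0 → posterior Beta(7, 16/5)
obs 2: x=1 → posterior Beta(8, 16/5)
obs 3: x=0 → posterior Beta(8, 21/5)
obs 4: x=0 → posterior Beta(8, 26/5)
obs 5: x=0 → posterior Beta(8, 31/5)
obs 6: x=1 → posterior Beta(9, 31/5)
obs 7: x=0 → posterior Beta(9, 36/5)
obs 8: x=1 → posterior Beta(10, 36/5)
obs 9: x=1 → posterior Beta(11, 36/5)
obs 10: x=0 → posterior Beta(11, 41/5)
obs 11: x=1 → posterior Beta(12, 41/5)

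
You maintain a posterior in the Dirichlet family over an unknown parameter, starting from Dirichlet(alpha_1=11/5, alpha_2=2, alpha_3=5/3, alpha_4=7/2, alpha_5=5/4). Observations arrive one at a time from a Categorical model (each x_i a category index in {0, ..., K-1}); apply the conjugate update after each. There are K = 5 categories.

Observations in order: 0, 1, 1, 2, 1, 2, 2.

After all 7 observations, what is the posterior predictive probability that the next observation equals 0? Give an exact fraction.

192/1057

obs 1: x=0 → posterior Dirichlet(16/5, 2, 5/3, 7/2, 5/4)
obs 2: x=1 → posterior Dirichlet(16/5, 3, 5/3, 7/2, 5/4)
obs 3: x=1 → posterior Dirichlet(16/5, 4, 5/3, 7/2, 5/4)
obs 4: x=2 → posterior Dirichlet(16/5, 4, 8/3, 7/2, 5/4)
obs 5: x=1 → posterior Dirichlet(16/5, 5, 8/3, 7/2, 5/4)
obs 6: x=2 → posterior Dirichlet(16/5, 5, 11/3, 7/2, 5/4)
obs 7: x=2 → posterior Dirichlet(16/5, 5, 14/3, 7/2, 5/4)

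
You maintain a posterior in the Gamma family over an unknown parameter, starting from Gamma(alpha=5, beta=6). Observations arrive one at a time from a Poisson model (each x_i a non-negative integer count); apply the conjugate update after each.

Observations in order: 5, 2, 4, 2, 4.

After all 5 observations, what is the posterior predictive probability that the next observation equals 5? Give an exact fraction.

obs 1: x=5 → posterior Gamma(10, 7)
obs 2: x=2 → posterior Gamma(12, 8)
obs 3: x=4 → posterior Gamma(16, 9)
obs 4: x=2 → posterior Gamma(18, 10)
obs 5: x=4 → posterior Gamma(22, 11)

1338668213666579871508563845/34342637991864844665646743552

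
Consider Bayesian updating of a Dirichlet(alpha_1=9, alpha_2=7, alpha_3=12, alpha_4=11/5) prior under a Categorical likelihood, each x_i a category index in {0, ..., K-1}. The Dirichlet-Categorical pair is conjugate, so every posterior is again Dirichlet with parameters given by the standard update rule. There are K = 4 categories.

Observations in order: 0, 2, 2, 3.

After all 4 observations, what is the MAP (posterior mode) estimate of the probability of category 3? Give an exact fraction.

11/151

obs 1: x=0 → posterior Dirichlet(10, 7, 12, 11/5)
obs 2: x=2 → posterior Dirichlet(10, 7, 13, 11/5)
obs 3: x=2 → posterior Dirichlet(10, 7, 14, 11/5)
obs 4: x=3 → posterior Dirichlet(10, 7, 14, 16/5)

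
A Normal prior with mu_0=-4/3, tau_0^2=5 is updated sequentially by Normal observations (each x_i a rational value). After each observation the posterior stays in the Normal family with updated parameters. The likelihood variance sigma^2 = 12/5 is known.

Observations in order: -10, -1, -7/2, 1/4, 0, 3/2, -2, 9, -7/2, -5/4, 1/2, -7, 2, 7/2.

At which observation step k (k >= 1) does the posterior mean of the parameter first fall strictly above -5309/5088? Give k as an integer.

k = 8

obs 1: x=-10 → posterior Normal(-266/37, 60/37)
obs 2: x=-1 → posterior Normal(-291/62, 30/31)
obs 3: x=-7/2 → posterior Normal(-757/174, 20/29)
obs 4: x=1/4 → posterior Normal(-1489/448, 15/28)
obs 5: x=0 → posterior Normal(-1489/548, 60/137)
obs 6: x=3/2 → posterior Normal(-1339/648, 10/27)
obs 7: x=-2 → posterior Normal(-1539/748, 60/187)
obs 8: x=9 → posterior Normal(-639/848, 15/53)
obs 9: x=-7/2 → posterior Normal(-989/948, 20/79)
obs 10: x=-5/4 → posterior Normal(-557/524, 30/131)
obs 11: x=1/2 → posterior Normal(-38/41, 60/287)
obs 12: x=-7 → posterior Normal(-147/104, 5/26)
obs 13: x=2 → posterior Normal(-391/337, 60/337)
obs 14: x=7/2 → posterior Normal(-607/724, 30/181)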